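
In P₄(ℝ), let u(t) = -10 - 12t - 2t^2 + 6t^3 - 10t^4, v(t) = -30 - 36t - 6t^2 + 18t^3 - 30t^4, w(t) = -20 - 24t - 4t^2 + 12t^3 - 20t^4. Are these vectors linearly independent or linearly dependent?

Write each element as a coordinate vector in ℝ⁵ using {1, t, …, t^4}.
One vector is a scalar multiple of another, so the set is dependent.

linearly dependent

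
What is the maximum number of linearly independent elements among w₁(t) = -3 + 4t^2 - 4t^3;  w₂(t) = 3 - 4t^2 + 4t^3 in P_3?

1

Pass to coordinate vectors with respect to the basis {1, t, …, t^3}.
Row-reduce the 2×4 matrix with these as rows.
Exactly 1 pivot survives; hence the rank is 1.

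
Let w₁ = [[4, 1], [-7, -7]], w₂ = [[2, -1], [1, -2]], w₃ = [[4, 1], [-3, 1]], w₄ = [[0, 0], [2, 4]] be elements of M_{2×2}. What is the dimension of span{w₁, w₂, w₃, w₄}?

dim = 3

Represent each element by its coordinate vector in ℝ⁴.
Put the 4×4 matrix [w₁|w₂|w₃|w₄] into echelon form.
The echelon form has 3 nonzero rows, so the rank is 3.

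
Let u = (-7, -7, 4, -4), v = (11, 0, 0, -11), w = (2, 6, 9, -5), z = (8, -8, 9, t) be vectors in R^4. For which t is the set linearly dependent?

t = -25

The set is linearly dependent precisely when det[u; v; w; z] = 0.
Expanding, det = 957*t + 23925.
Solving 957*t + 23925 = 0 yields t = -25.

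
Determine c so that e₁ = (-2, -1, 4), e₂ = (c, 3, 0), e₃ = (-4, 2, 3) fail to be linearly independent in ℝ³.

c = -30/11

The vectors are dependent exactly when the determinant of the matrix with rows e₁, e₂, e₃ vanishes.
Cofactor expansion gives det = 11*c + 30.
Setting this to zero gives c = -30/11.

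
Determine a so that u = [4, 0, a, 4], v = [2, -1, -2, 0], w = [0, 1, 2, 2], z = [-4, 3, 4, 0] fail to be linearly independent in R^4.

Place the vectors as rows of a 4×4 matrix; dependence ⇔ determinant zero.
The determinant works out to -4*a.
Setting this to zero gives a = 0.

a = 0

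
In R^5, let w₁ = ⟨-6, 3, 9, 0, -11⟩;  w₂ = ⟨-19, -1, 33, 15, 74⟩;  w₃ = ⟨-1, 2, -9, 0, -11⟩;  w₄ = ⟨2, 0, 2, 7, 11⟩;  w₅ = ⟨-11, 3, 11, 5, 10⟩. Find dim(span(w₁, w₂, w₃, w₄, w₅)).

4

Row-reduce the 5×5 matrix with these as rows.
Exactly 4 pivots survive; hence the rank is 4.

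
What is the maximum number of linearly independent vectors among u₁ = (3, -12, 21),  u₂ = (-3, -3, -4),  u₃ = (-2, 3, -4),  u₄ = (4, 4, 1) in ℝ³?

3

Form the matrix with u₁, u₂, u₃, u₄ as columns and reduce.
The echelon form has 3 nonzero rows, so the rank is 3.
(With 4 elements in a 3-dimensional space the rank is at most 3.)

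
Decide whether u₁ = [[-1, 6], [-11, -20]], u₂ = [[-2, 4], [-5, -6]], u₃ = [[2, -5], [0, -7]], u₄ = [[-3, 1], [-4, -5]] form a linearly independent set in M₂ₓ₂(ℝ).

Write each element as a coordinate vector in ℝ⁴ using {E₁₁, E₁₂, E₂₁, E₂₂}.
The matrix [u₁|u₂|u₃|u₄] has determinant 0.
A zero determinant means the columns are linearly dependent.

linearly dependent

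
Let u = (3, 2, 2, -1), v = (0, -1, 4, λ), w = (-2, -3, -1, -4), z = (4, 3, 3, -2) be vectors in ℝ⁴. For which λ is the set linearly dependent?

λ = -18

The set is linearly dependent precisely when det[u; v; w; z] = 0.
The determinant works out to -2*λ - 36.
Solving -2*λ - 36 = 0 yields λ = -18.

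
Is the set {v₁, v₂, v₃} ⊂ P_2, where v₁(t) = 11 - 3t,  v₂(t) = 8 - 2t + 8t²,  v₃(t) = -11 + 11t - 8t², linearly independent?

linearly independent

Take coordinates with respect to the standard basis {1, t, t²}.
The matrix [v₁|v₂|v₃] has determinant -720.
A nonzero determinant means the columns are linearly independent.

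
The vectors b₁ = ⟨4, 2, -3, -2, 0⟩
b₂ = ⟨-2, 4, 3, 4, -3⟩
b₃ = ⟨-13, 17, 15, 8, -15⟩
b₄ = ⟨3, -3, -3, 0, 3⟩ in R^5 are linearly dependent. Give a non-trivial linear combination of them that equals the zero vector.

2b₂ - b₃ - 3b₄ = 0

Solve the homogeneous system with b₁, b₂, b₃, b₄ as columns by row-reducing the coefficient matrix.
A generator of the null space is (0, 2, -1, -3).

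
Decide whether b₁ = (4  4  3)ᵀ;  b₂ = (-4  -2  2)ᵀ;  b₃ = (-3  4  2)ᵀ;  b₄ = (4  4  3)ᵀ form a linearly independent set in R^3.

There are 4 vectors in a 3-dimensional space, so they cannot be linearly independent.

linearly dependent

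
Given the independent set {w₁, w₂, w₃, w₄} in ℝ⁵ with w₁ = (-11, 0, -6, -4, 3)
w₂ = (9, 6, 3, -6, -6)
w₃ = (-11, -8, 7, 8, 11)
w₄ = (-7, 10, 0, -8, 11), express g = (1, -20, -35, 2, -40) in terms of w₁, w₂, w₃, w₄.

Set up the augmented matrix [w₁ | w₂ | w₃ | w₄ | g] and row-reduce.
Back-substitution yields (a₁, …, a₄) = (3, -1, -2, -3).

g = 3w₁ - w₂ - 2w₃ - 3w₄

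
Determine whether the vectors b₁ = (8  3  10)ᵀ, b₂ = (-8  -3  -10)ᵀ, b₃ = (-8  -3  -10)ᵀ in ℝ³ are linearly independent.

Place the vectors as rows of a 3×3 matrix and reduce to echelon form.
The reduction yields 1 nonzero row, so the rank is 1.
Since rank 1 < 3, the set is linearly dependent.
Indeed b₁ + b₂ = 0.

linearly dependent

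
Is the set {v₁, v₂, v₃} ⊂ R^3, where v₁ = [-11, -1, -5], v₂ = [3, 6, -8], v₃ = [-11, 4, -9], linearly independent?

Form the 3×3 matrix with these as columns; its determinant is -263.
A nonzero determinant means the columns are linearly independent.

linearly independent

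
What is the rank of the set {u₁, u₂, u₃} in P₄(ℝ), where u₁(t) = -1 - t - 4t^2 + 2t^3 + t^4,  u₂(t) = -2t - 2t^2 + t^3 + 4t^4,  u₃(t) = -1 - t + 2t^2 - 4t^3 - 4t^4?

Represent each element by its coordinate vector in ℝ⁵.
Apply Gaussian elimination to the matrix whose rows are u₁, u₂, u₃.
There are 3 pivot columns, so rank = 3.

3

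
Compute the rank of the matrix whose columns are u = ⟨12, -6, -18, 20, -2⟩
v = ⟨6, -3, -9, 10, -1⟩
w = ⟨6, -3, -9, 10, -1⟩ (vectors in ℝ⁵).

1

Form the matrix with u, v, w as columns and reduce.
Reduction leaves 1 leading entry, giving rank 1.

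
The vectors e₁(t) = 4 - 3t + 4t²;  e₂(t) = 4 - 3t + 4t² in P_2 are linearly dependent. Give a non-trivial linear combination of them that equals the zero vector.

e₁ - e₂ = 0

Pass to coordinate vectors relative to the basis {1, t, t²}.
Solve the homogeneous system with e₁, e₂ as columns by row-reducing the coefficient matrix.
A generator of the null space is (1, -1).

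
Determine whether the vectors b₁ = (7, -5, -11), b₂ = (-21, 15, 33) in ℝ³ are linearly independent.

Row-reduce the matrix whose columns are b₁, b₂.
The reduction yields 1 nonzero row, so the rank is 1.
Since rank 1 < 2, the set is linearly dependent.

linearly dependent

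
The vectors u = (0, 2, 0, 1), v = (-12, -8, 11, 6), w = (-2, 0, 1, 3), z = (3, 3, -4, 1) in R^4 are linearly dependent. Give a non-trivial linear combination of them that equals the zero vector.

Set up α₁u + … + α₄z = 0 and solve the homogeneous system.
The free variable yields coefficients (1, 1, -3, 2) (any nonzero multiple also works).

u + v - 3w + 2z = 0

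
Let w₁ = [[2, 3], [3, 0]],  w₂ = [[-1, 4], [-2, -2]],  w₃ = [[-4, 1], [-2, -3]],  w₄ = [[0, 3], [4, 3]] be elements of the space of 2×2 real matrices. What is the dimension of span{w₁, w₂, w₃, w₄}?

dim = 4

Pass to coordinate vectors with respect to the basis {E₁₁, E₁₂, E₂₁, E₂₂}.
Form the matrix with w₁, w₂, w₃, w₄ as columns and reduce.
There are 4 pivot columns, so rank = 4.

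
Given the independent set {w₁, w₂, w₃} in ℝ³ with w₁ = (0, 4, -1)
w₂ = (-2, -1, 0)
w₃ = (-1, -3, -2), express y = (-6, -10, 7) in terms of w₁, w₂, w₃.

y = -3w₁ + 4w₂ - 2w₃

Since w₁, w₂, w₃ are independent, the coefficients expressing y are uniquely determined by a linear system.
The system has the unique solution (α₁, α₂, α₃) = (-3, 4, -2).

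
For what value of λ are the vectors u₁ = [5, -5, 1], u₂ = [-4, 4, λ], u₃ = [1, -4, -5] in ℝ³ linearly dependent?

λ = -4/5

The set is linearly dependent precisely when det[u₁; u₂; u₃] = 0.
The determinant works out to 15*λ + 12.
This vanishes exactly when λ = -4/5.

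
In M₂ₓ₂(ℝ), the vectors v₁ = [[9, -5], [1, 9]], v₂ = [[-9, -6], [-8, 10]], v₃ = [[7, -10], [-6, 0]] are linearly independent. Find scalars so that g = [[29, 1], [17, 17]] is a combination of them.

g = 3v₁ - v₂ - v₃

Take coordinate vectors relative to {E₁₁, E₁₂, E₂₁, E₂₂}.
Since v₁, v₂, v₃ are independent, the coefficients expressing g are uniquely determined by a linear system.
Row-reducing the augmented matrix gives the unique coefficients (c₁, c₂, c₃) = (3, -1, -1).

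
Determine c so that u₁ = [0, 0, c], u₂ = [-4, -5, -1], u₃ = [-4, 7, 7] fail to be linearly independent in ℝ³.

Dependence holds iff the 3×3 matrix [u₁ u₂ u₃] is singular.
Cofactor expansion gives det = -48*c.
Solving -48*c = 0 yields c = 0.

c = 0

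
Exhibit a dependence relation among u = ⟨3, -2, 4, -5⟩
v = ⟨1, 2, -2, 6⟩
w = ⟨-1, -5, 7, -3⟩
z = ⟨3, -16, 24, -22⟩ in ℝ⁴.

2u - v + 2w - z = 0

Row-reduce the matrix with u, v, w, z as columns; the null space gives the coefficients.
The free variable yields coefficients (2, -1, 2, -1) (any nonzero multiple also works).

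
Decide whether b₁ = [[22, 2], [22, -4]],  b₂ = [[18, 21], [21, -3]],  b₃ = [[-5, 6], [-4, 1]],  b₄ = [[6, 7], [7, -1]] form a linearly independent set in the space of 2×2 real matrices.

linearly dependent

Take coordinates with respect to the standard basis {E₁₁, E₁₂, E₂₁, E₂₂}.
One vector is a scalar multiple of another, so the set is dependent.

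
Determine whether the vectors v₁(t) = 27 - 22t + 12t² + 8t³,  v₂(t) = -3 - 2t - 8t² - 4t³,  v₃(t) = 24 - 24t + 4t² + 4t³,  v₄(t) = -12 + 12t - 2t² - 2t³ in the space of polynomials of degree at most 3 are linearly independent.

linearly dependent

Write each element as a coordinate vector in ℝ⁴ using {1, t, …, t³}.
Form the 4×4 matrix with these as columns; its determinant is 0.
A zero determinant means the columns are linearly dependent.
Indeed v₁ + v₂ - v₃ = 0.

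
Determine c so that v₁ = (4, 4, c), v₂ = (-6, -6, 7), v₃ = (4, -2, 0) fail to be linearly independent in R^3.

c = -14/3

Place the vectors as rows of a 3×3 matrix; dependence ⇔ determinant zero.
Cofactor expansion gives det = 36*c + 168.
Solving 36*c + 168 = 0 yields c = -14/3.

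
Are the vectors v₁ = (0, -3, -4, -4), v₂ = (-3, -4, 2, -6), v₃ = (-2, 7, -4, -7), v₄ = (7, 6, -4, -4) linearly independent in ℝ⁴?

linearly independent

Row-reduce the matrix whose columns are v₁, v₂, v₃, v₄.
The reduction yields 4 nonzero rows, so the rank is 4.
Since rank = 4 (the number of vectors), the set is linearly independent.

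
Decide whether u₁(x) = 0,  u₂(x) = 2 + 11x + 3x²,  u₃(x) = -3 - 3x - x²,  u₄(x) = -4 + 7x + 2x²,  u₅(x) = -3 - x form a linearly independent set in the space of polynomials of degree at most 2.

Write each element as a coordinate vector in ℝ³ using {1, x, x²}.
There are 5 vectors in a 3-dimensional space, so they cannot be linearly independent.

linearly dependent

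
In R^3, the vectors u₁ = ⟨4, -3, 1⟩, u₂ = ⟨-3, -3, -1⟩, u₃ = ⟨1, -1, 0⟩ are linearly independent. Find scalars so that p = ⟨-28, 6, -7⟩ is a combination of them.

Set up the augmented matrix [u₁ | u₂ | u₃ | p] and row-reduce.
Back-substitution yields (c₁, c₂, c₃) = (-4, 3, -3).

p = -4u₁ + 3u₂ - 3u₃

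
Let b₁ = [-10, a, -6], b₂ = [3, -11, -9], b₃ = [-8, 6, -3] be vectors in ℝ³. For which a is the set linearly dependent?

The vectors are dependent exactly when the determinant of the matrix with rows b₁, b₂, b₃ vanishes.
The determinant works out to 81*a - 450.
Solving 81*a - 450 = 0 yields a = 50/9.

a = 50/9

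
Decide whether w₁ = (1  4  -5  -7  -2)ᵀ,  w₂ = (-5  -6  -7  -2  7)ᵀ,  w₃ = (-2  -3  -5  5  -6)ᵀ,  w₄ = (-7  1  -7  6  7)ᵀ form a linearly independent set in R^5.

linearly independent

Place the vectors as rows of a 4×5 matrix and reduce to echelon form.
The reduction yields 4 nonzero rows, so the rank is 4.
Since rank = 4 (the number of vectors), the set is linearly independent.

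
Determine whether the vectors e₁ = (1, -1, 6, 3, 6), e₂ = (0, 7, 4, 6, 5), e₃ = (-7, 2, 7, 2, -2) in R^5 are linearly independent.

Place the vectors as rows of a 3×5 matrix and reduce to echelon form.
The reduction yields 3 nonzero rows, so the rank is 3.
Since rank = 3 (the number of vectors), the set is linearly independent.

linearly independent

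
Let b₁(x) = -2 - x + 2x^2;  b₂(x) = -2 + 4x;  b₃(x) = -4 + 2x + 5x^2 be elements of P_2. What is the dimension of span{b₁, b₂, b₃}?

dim = 3

Use coordinates relative to {1, x, x^2}.
Row-reduce the 3×3 matrix with these as rows.
The echelon form has 3 nonzero rows, so the rank is 3.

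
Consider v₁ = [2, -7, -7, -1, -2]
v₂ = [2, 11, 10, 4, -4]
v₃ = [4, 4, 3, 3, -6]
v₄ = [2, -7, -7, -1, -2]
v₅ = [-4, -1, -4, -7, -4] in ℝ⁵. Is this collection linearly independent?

Two of the vectors are equal, giving an immediate dependence.

linearly dependent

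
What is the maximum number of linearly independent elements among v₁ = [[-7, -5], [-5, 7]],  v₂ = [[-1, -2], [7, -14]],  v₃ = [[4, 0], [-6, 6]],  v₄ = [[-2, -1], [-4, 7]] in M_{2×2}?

Pass to coordinate vectors with respect to the basis {E₁₁, E₁₂, E₂₁, E₂₂}.
Row-reduce the 4×4 matrix with these as rows.
There are 3 pivot columns, so rank = 3.

3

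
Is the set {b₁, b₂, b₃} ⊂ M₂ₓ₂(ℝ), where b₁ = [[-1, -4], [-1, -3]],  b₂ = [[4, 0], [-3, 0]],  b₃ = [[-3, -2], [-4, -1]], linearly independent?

Write each element as a coordinate vector in ℝ⁴ using {E₁₁, E₁₂, E₂₁, E₂₂}.
Place the vectors as rows of a 3×4 matrix and reduce to echelon form.
The reduction yields 3 nonzero rows, so the rank is 3.
Since rank = 3 (the number of vectors), the set is linearly independent.

linearly independent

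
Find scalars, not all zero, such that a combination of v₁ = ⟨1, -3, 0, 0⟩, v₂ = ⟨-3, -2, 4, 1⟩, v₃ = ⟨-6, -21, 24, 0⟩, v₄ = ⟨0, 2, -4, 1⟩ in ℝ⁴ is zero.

3v₁ + 3v₂ - v₃ - 3v₄ = 0

Set up α₁v₁ + … + α₄v₄ = 0 and solve the homogeneous system.
One solution (up to scaling) is (3, 3, -1, -3).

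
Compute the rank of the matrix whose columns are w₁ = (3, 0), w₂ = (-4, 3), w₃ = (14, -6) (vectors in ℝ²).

rank 2

Form the matrix with w₁, w₂, w₃ as columns and reduce.
Reduction leaves 2 leading entries, giving rank 2.
(With 3 elements in a 2-dimensional space the rank is at most 2.)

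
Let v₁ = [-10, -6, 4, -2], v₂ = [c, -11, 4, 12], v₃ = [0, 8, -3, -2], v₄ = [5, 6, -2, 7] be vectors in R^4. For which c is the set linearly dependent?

The set is linearly dependent precisely when det[v₁; v₂; v₃; v₄] = 0.
Expanding, det = 126*c - 900.
This vanishes exactly when c = 50/7.

c = 50/7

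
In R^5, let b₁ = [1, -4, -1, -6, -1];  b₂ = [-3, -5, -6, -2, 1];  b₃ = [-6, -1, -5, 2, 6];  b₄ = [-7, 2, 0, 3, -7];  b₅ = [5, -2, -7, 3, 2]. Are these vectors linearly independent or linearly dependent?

Place the vectors as rows of a 5×5 matrix and reduce to echelon form.
The reduction yields 5 nonzero rows, so the rank is 5.
Since rank = 5 (the number of vectors), the set is linearly independent.

linearly independent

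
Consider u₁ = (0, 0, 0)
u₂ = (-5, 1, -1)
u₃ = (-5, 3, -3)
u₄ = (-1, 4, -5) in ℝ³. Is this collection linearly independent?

There are 4 vectors in a 3-dimensional space, so they cannot be linearly independent.

linearly dependent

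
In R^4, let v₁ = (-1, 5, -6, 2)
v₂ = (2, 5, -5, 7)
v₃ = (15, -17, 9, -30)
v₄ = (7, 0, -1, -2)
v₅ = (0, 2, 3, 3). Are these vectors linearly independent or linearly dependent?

linearly dependent

There are 5 vectors in a 4-dimensional space, so they cannot be linearly independent.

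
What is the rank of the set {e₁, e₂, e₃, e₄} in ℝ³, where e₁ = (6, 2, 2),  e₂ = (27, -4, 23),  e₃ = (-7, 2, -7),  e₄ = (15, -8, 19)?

Row-reduce the 4×3 matrix with these as rows.
Exactly 2 pivots survive; hence the rank is 2.
(With 4 elements in a 3-dimensional space the rank is at most 3.)

2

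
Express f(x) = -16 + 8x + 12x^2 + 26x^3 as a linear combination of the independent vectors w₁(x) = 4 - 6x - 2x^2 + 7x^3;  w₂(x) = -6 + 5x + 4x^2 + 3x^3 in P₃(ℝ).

Work in coordinates with respect to the standard basis {1, x, …, x^3}.
Set up the augmented matrix [w₁ | w₂ | f] and row-reduce.
The system has the unique solution (α₁, α₂) = (2, 4).

f = 2w₁ + 4w₂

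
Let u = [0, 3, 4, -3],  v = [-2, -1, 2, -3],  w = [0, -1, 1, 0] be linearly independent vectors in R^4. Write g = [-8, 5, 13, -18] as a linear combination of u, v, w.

g = 2u + 4v - 3w

Since u, v, w are independent, the coefficients expressing g are uniquely determined by a linear system.
Row-reducing the augmented matrix gives the unique coefficients (c₁, c₂, c₃) = (2, 4, -3).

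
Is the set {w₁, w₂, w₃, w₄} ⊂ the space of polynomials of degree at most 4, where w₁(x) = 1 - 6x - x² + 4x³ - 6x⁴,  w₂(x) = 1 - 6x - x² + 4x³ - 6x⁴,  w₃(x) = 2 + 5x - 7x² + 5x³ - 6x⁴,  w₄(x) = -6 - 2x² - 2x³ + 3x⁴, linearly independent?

Take coordinates with respect to the standard basis {1, x, …, x⁴}.
Two of the vectors are equal, giving an immediate dependence.

linearly dependent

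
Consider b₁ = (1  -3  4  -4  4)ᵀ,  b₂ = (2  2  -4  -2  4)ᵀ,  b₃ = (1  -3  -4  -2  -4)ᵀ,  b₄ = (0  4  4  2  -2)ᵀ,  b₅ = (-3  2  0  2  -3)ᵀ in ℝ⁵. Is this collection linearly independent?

Row-reduce the matrix whose columns are b₁, b₂, b₃, b₄, b₅.
The reduction yields 5 nonzero rows, so the rank is 5.
Since rank = 5 (the number of vectors), the set is linearly independent.

linearly independent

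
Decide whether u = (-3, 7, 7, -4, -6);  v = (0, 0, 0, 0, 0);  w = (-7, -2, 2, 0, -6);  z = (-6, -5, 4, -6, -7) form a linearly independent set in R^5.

linearly dependent

One of the vectors is the zero vector, so the set is linearly dependent.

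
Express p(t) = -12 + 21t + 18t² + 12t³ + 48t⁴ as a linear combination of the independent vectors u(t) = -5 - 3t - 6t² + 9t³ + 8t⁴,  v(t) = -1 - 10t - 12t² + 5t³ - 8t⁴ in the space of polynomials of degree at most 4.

p = 3u - 3v

Work in coordinates with respect to the standard basis {1, t, …, t⁴}.
Set up the augmented matrix [u | v | p] and row-reduce.
Back-substitution yields (c₁, c₂) = (3, -3).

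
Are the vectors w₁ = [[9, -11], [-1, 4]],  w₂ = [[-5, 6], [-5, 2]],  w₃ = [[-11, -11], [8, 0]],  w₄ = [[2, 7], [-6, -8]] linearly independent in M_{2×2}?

linearly independent

Take coordinates with respect to the standard basis {E₁₁, E₁₂, E₂₁, E₂₂}.
Place the vectors as rows of a 4×4 matrix and reduce to echelon form.
The reduction yields 4 nonzero rows, so the rank is 4.
Since rank = 4 (the number of vectors), the set is linearly independent.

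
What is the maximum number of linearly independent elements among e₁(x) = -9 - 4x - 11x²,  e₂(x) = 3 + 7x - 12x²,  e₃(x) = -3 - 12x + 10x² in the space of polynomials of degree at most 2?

3

Pass to coordinate vectors with respect to the basis {1, x, x²}.
Put the 3×3 matrix [e₁|e₂|e₃] into echelon form.
There are 3 pivot columns, so rank = 3.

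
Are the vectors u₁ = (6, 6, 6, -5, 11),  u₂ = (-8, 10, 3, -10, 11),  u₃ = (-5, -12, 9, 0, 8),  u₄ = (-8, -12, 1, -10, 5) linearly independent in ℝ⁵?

Place the vectors as rows of a 4×5 matrix and reduce to echelon form.
The reduction yields 4 nonzero rows, so the rank is 4.
Since rank = 4 (the number of vectors), the set is linearly independent.

linearly independent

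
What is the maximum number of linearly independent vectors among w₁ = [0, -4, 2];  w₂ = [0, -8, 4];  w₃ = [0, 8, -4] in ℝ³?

1

Form the matrix with w₁, w₂, w₃ as columns and reduce.
The echelon form has 1 nonzero row, so the rank is 1.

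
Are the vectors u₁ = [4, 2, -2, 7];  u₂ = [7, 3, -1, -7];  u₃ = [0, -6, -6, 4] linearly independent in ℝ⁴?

Row-reduce the matrix whose columns are u₁, u₂, u₃.
The reduction yields 3 nonzero rows, so the rank is 3.
Since rank = 3 (the number of vectors), the set is linearly independent.

linearly independent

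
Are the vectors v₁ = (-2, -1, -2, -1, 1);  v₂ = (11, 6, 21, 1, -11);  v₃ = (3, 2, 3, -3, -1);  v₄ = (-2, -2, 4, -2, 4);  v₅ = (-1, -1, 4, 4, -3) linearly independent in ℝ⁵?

The matrix [v₁|v₂|v₃|v₄|v₅] has determinant 0.
A zero determinant means the columns are linearly dependent.
Indeed 2v₁ + v₂ - 3v₃ - 2v₅ = 0.

linearly dependent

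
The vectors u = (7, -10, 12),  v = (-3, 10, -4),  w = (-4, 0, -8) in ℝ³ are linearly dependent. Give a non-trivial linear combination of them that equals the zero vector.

u + v + w = 0

Solve the homogeneous system with u, v, w as columns by row-reducing the coefficient matrix.
The free variable yields coefficients (1, 1, 1) (any nonzero multiple also works).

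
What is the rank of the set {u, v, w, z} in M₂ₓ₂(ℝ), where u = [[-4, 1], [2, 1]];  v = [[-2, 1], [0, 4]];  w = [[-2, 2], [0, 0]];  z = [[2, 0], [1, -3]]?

Represent each element by its coordinate vector in ℝ⁴.
Apply Gaussian elimination to the matrix whose rows are u, v, w, z.
There are 4 pivot columns, so rank = 4.

rank 4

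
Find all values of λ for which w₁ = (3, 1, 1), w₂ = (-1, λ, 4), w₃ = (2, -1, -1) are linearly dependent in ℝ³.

λ = 4

The vectors are dependent exactly when the determinant of the matrix with rows w₁, w₂, w₃ vanishes.
Cofactor expansion gives det = 20 - 5*λ.
Solving 20 - 5*λ = 0 yields λ = 4.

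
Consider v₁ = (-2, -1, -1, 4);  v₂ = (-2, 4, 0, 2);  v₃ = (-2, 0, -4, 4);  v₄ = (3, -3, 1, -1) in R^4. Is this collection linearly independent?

linearly independent

The matrix [v₁|v₂|v₃|v₄] has determinant 104.
A nonzero determinant means the columns are linearly independent.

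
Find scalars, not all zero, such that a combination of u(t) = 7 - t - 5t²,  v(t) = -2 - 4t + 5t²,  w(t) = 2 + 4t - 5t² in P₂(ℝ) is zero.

v + w = 0

Write each element as a vector in ℝ³ using {1, t, t²}.
Solve the homogeneous system with u, v, w as columns by row-reducing the coefficient matrix.
A generator of the null space is (0, 1, 1).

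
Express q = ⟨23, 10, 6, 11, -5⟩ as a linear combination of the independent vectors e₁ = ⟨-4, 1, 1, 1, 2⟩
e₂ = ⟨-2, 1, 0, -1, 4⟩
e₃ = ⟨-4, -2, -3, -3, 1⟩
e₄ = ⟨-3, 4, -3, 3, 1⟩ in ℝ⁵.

Set up the augmented matrix [e₁ | e₂ | e₃ | e₄ | q] and row-reduce.
The system has the unique solution (c₁, …, c₄) = (-3, 1, -4, 1).

q = -3e₁ + e₂ - 4e₃ + e₄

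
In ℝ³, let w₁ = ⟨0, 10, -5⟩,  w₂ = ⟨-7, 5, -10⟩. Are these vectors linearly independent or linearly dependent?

linearly independent

Place the vectors as rows of a 2×3 matrix and reduce to echelon form.
The reduction yields 2 nonzero rows, so the rank is 2.
Since rank = 2 (the number of vectors), the set is linearly independent.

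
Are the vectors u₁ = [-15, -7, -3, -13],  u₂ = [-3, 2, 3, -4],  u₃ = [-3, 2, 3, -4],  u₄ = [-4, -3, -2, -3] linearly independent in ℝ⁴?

Two of the vectors are equal, giving an immediate dependence.

linearly dependent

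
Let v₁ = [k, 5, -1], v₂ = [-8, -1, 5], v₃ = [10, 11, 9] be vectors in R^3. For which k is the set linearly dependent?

Place the vectors as rows of a 3×3 matrix; dependence ⇔ determinant zero.
Cofactor expansion gives det = 688 - 64*k.
Setting this to zero gives k = 43/4.

k = 43/4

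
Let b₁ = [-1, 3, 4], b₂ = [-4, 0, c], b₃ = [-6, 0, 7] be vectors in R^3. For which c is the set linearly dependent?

The vectors are dependent exactly when the determinant of the matrix with rows b₁, b₂, b₃ vanishes.
The determinant works out to 84 - 18*c.
This vanishes exactly when c = 14/3.

c = 14/3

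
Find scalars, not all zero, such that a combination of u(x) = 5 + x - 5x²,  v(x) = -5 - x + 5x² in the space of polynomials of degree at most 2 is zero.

u + v = 0

Take coordinates with respect to {1, x, x²}.
Row-reduce the matrix with u, v as columns; the null space gives the coefficients.
The free variable yields coefficients (1, 1) (any nonzero multiple also works).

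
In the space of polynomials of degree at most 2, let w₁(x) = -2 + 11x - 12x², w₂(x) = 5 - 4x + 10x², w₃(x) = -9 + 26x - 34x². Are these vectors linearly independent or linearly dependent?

Write each element as a coordinate vector in ℝ³ using {1, x, x²}.
Place the vectors as rows of a 3×3 matrix and reduce to echelon form.
The reduction yields 2 nonzero rows, so the rank is 2.
Since rank 2 < 3, the set is linearly dependent.

linearly dependent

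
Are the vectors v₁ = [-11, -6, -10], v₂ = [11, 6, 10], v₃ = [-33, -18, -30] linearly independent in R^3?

Form the 3×3 matrix with these as columns; its determinant is 0.
A zero determinant means the columns are linearly dependent.

linearly dependent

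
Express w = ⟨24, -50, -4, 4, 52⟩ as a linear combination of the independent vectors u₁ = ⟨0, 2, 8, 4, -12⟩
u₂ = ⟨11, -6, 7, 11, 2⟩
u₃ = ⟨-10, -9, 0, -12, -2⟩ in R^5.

w = -4u₁ + 4u₂ + 2u₃

Write w = α₁u₁ + … + α₃u₃ and equate components.
The system has the unique solution (α₁, α₂, α₃) = (-4, 4, 2).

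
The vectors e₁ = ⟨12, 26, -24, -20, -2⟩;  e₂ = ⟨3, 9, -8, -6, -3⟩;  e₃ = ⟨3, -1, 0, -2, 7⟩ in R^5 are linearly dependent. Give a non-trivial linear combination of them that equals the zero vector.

Set up α₁e₁ + … + α₃e₃ = 0 and solve the homogeneous system.
One solution (up to scaling) is (1, -3, -1).

e₁ - 3e₂ - e₃ = 0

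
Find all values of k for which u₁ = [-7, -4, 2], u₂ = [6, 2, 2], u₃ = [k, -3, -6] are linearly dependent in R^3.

k = -23/2

Place the vectors as rows of a 3×3 matrix; dependence ⇔ determinant zero.
Expanding, det = -12*k - 138.
This vanishes exactly when k = -23/2.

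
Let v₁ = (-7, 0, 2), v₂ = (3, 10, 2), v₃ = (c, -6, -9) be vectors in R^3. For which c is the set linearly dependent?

The vectors are dependent exactly when the determinant of the matrix with rows v₁, v₂, v₃ vanishes.
Expanding, det = 510 - 20*c.
This vanishes exactly when c = 51/2.

c = 51/2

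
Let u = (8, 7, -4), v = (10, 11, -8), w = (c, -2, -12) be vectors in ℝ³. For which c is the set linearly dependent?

c = -22

The vectors are dependent exactly when the determinant of the matrix with rows u, v, w vanishes.
Cofactor expansion gives det = -12*c - 264.
Solving -12*c - 264 = 0 yields c = -22.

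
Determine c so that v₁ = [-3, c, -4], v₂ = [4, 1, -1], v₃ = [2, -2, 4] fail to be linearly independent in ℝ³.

c = 17/9

The vectors are dependent exactly when the determinant of the matrix with rows v₁, v₂, v₃ vanishes.
The determinant works out to 34 - 18*c.
Solving 34 - 18*c = 0 yields c = 17/9.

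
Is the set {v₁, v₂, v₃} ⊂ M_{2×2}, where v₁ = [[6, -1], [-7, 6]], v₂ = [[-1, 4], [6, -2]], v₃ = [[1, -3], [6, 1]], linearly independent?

Take coordinates with respect to the standard basis {E₁₁, E₁₂, E₂₁, E₂₂}.
Place the vectors as rows of a 3×4 matrix and reduce to echelon form.
The reduction yields 3 nonzero rows, so the rank is 3.
Since rank = 3 (the number of vectors), the set is linearly independent.

linearly independent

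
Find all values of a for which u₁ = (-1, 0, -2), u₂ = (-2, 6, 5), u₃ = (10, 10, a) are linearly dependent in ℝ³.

The vectors are dependent exactly when the determinant of the matrix with rows u₁, u₂, u₃ vanishes.
Cofactor expansion gives det = 210 - 6*a.
This vanishes exactly when a = 35.

a = 35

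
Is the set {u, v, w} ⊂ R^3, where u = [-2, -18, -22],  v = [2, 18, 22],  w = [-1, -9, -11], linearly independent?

linearly dependent

Form the 3×3 matrix with these as columns; its determinant is 0.
A zero determinant means the columns are linearly dependent.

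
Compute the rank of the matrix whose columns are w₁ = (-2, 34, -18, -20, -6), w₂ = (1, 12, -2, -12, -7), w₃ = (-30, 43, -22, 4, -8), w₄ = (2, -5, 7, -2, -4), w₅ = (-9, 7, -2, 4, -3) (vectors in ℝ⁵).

Apply Gaussian elimination to the matrix whose rows are w₁, w₂, w₃, w₄, w₅.
The echelon form has 3 nonzero rows, so the rank is 3.

3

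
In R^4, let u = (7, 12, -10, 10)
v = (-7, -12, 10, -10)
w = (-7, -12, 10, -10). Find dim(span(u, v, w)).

Row-reduce the 3×4 matrix with these as rows.
There is 1 pivot column, so rank = 1.

1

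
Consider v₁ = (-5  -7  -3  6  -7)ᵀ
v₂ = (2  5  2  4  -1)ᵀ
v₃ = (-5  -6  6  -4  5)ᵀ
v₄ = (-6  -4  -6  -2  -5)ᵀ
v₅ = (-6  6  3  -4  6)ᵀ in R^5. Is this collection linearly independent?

Place the vectors as rows of a 5×5 matrix and reduce to echelon form.
The reduction yields 5 nonzero rows, so the rank is 5.
Since rank = 5 (the number of vectors), the set is linearly independent.

linearly independent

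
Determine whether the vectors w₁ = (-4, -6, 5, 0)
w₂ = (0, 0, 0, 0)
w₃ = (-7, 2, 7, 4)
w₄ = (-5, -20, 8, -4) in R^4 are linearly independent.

One of the vectors is the zero vector, so the set is linearly dependent.

linearly dependent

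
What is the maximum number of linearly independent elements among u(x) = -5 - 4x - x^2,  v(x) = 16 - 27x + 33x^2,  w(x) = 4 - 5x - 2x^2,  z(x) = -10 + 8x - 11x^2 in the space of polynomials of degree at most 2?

3

Use coordinates relative to {1, x, x^2}.
Form the matrix with u, v, w, z as columns and reduce.
Reduction leaves 3 leading entries, giving rank 3.
(With 4 elements in a 3-dimensional space the rank is at most 3.)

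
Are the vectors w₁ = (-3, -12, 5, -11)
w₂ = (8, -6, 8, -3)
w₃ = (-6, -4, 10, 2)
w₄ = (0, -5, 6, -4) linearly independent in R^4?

linearly independent

Place the vectors as rows of a 4×4 matrix and reduce to echelon form.
The reduction yields 4 nonzero rows, so the rank is 4.
Since rank = 4 (the number of vectors), the set is linearly independent.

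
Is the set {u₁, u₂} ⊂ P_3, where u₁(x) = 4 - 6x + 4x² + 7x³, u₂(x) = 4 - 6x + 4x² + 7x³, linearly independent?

linearly dependent

Write each element as a coordinate vector in ℝ⁴ using {1, x, …, x³}.
Two of the vectors are equal, giving an immediate dependence.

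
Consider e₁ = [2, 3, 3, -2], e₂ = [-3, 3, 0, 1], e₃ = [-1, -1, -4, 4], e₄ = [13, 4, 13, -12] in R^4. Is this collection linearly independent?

The matrix [e₁|e₂|e₃|e₄] has determinant 0.
A zero determinant means the columns are linearly dependent.
Indeed 3e₁ - 2e₂ - e₃ - e₄ = 0.

linearly dependent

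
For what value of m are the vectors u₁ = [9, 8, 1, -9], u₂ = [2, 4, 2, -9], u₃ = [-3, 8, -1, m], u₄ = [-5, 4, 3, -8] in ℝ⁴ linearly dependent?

Place the vectors as rows of a 4×4 matrix; dependence ⇔ determinant zero.
Cofactor expansion gives det = 64*m - 544.
Solving 64*m - 544 = 0 yields m = 17/2.

m = 17/2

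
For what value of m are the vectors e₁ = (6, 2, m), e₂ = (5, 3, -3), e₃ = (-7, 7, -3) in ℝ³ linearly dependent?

m = -18/7

Place the vectors as rows of a 3×3 matrix; dependence ⇔ determinant zero.
Expanding, det = 56*m + 144.
This vanishes exactly when m = -18/7.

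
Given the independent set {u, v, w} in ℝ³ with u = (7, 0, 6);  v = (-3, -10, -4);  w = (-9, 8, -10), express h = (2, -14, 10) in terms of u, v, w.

h = -4u - v - 3w

Set up the augmented matrix [u | v | w | h] and row-reduce.
Row-reducing the augmented matrix gives the unique coefficients (c₁, c₂, c₃) = (-4, -1, -3).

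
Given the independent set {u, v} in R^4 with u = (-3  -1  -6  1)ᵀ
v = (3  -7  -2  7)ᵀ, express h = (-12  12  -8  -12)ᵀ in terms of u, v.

h = 2u - 2v

Solve the system with u, v as columns and h as the right-hand side.
The system has the unique solution (c₁, c₂) = (2, -2).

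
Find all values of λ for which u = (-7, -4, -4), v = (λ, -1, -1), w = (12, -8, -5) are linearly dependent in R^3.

λ = -7/4

The set is linearly dependent precisely when det[u; v; w] = 0.
Expanding, det = 12*λ + 21.
This vanishes exactly when λ = -7/4.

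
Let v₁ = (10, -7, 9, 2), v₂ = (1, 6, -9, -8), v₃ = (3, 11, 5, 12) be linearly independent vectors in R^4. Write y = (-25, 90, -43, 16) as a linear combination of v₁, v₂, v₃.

y = -4v₁ + 3v₂ + 4v₃

Write y = α₁v₁ + … + α₃v₃ and equate components.
Row-reducing the augmented matrix gives the unique coefficients (α₁, α₂, α₃) = (-4, 3, 4).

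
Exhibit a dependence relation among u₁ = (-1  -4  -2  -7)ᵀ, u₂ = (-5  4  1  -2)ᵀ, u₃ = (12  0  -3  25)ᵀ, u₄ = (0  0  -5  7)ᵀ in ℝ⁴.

Row-reduce the matrix with u₁, u₂, u₃, u₄ as columns; the null space gives the coefficients.
The free variable yields coefficients (2, 2, 1, -1) (any nonzero multiple also works).

2u₁ + 2u₂ + u₃ - u₄ = 0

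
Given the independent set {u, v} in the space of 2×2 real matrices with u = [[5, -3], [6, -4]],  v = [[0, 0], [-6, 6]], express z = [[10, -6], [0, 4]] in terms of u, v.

Take coordinate vectors relative to {E₁₁, E₁₂, E₂₁, E₂₂}.
Solve the system with u, v as columns and z as the right-hand side.
The system has the unique solution (a₁, a₂) = (2, 2).

z = 2u + 2v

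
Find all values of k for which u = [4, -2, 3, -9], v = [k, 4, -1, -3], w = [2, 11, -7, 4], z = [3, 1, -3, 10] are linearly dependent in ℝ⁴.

Place the vectors as rows of a 4×4 matrix; dependence ⇔ determinant zero.
Cofactor expansion gives det = -32*k - 344.
Setting this to zero gives k = -43/4.

k = -43/4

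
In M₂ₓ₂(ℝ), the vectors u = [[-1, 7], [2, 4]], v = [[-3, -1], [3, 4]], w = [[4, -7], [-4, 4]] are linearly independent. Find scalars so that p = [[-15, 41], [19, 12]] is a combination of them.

p = 4u + v - 2w

Identify each element with its coordinate vector in ℝ⁴ via {E₁₁, E₁₂, E₂₁, E₂₂}.
Set up the augmented matrix [u | v | w | p] and row-reduce.
Row-reducing the augmented matrix gives the unique coefficients (α₁, α₂, α₃) = (4, 1, -2).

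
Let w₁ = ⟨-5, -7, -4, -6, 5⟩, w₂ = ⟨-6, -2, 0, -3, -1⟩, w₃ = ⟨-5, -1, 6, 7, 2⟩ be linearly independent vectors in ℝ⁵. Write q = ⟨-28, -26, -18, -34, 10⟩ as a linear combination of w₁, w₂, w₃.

Since w₁, w₂, w₃ are independent, the coefficients expressing q are uniquely determined by a linear system.
Back-substitution yields (c₁, c₂, c₃) = (3, 3, -1).

q = 3w₁ + 3w₂ - w₃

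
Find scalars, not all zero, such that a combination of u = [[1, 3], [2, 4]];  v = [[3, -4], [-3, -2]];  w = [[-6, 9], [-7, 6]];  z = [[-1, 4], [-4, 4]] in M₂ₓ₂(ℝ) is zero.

Write each element as a vector in ℝ⁴ using {E₁₁, E₁₂, E₂₁, E₂₂}.
Solve the homogeneous system with u, v, w, z as columns by row-reducing the coefficient matrix.
One solution (up to scaling) is (1, 1, 1, -2).

u + v + w - 2z = 0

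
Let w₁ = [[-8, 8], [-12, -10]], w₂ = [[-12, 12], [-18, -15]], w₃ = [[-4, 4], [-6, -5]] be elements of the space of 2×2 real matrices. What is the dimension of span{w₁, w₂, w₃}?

Use coordinates relative to {E₁₁, E₁₂, E₂₁, E₂₂}.
Put the 4×3 matrix [w₁|w₂|w₃] into echelon form.
Exactly 1 pivot survives; hence the rank is 1.

1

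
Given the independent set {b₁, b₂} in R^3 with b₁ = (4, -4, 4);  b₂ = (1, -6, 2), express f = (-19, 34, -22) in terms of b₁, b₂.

Solve the system with b₁, b₂ as columns and f as the right-hand side.
Back-substitution yields (a₁, a₂) = (-4, -3).

f = -4b₁ - 3b₂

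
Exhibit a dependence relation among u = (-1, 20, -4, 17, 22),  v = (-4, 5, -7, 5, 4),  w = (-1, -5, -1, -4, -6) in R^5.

u - v + 3w = 0

Set up α₁u + … + α₃w = 0 and solve the homogeneous system.
The free variable yields coefficients (1, -1, 3) (any nonzero multiple also works).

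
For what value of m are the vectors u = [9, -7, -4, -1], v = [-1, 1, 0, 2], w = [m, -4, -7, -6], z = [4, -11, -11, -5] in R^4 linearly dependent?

m = -19/3

Dependence holds iff the 4×4 matrix [u v w z] is singular.
The determinant works out to -75*m - 475.
Solving -75*m - 475 = 0 yields m = -19/3.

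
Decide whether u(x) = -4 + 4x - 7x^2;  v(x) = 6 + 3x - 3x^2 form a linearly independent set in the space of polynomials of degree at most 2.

Take coordinates with respect to the standard basis {1, x, x^2}.
Row-reduce the matrix whose columns are u, v.
The reduction yields 2 nonzero rows, so the rank is 2.
Since rank = 2 (the number of vectors), the set is linearly independent.

linearly independent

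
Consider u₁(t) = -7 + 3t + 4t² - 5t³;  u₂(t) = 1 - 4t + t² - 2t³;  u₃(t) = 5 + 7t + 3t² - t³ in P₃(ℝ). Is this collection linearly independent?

linearly independent

Write each element as a coordinate vector in ℝ⁴ using {1, t, …, t³}.
Row-reduce the matrix whose columns are u₁, u₂, u₃.
The reduction yields 3 nonzero rows, so the rank is 3.
Since rank = 3 (the number of vectors), the set is linearly independent.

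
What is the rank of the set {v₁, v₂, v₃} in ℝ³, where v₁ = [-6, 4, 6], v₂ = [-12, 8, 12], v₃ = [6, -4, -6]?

rank 1

Form the matrix with v₁, v₂, v₃ as columns and reduce.
There is 1 pivot column, so rank = 1.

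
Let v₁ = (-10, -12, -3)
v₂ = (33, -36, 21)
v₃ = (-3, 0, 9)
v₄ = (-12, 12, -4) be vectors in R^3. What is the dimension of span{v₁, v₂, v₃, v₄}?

Apply Gaussian elimination to the matrix whose rows are v₁, v₂, v₃, v₄.
Reduction leaves 3 leading entries, giving rank 3.
(With 4 elements in a 3-dimensional space the rank is at most 3.)

dim = 3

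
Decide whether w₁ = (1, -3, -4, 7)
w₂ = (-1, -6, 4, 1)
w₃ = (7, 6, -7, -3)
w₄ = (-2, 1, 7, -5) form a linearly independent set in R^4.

linearly independent

Form the 4×4 matrix with these as columns; its determinant is -609.
A nonzero determinant means the columns are linearly independent.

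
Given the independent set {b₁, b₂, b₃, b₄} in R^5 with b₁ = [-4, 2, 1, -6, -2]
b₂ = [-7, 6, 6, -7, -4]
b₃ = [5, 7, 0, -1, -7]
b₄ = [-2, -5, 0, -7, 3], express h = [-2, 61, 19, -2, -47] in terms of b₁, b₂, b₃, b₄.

h = b₁ + 3b₂ + 3b₃ - 4b₄

Since b₁, b₂, b₃, b₄ are independent, the coefficients expressing h are uniquely determined by a linear system.
Back-substitution yields (a₁, …, a₄) = (1, 3, 3, -4).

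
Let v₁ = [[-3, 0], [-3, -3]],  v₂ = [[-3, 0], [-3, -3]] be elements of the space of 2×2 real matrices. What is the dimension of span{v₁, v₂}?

Represent each element by its coordinate vector in ℝ⁴.
Row-reduce the 2×4 matrix with these as rows.
The echelon form has 1 nonzero row, so the rank is 1.

dim = 1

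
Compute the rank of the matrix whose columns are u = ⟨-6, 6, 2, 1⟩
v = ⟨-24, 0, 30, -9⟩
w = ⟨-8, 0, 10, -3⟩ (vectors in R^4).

rank 2

Apply Gaussian elimination to the matrix whose rows are u, v, w.
The echelon form has 2 nonzero rows, so the rank is 2.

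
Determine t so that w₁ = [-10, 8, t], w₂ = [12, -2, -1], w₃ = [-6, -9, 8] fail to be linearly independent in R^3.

t = -47/12

Dependence holds iff the 3×3 matrix [w₁ w₂ w₃] is singular.
Expanding, det = -120*t - 470.
Setting this to zero gives t = -47/12.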